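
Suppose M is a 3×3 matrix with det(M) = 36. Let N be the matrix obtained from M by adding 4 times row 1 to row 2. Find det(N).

Adding a multiple of one row to another leaves the determinant unchanged.
det(N) = (1)·(36) = 36

36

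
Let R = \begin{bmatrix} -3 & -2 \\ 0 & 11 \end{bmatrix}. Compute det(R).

det(R) = (-3)·11 − (-2)·0 = -33 − 0 = -33

The determinant is -33.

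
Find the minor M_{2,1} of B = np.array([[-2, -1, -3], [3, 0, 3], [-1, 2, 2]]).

4

Delete row 2 and column 1; the remaining 2×2 submatrix is [-1 -3; 2 2].
Its determinant is (-1)·2 − (-3)·2 = 4.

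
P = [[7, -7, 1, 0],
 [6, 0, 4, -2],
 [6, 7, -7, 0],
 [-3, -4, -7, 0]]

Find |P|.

1966

Expand along column 4 (it has 3 zeros):
  + (-2) · M_24   where M_24 = det([7 -7 1; 6 7 -7; -3 -4 -7]) = -983
det = (+1)·(-2)·(-983) = 1966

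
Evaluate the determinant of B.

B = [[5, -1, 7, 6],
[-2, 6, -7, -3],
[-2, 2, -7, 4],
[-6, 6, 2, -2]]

The determinant is -3056.

Expand along row 1:
  + (5) · M_11   where M_11 = det([6 -7 -3; 2 -7 4; 6 2 -2]) = -298
  − (-1) · M_12   where M_12 = det([-2 -7 -3; -2 -7 4; -6 2 -2]) = 322
  + (7) · M_13   where M_13 = det([-2 6 -3; -2 2 4; -6 6 -2]) = -112
  − (6) · M_14   where M_14 = det([-2 6 -7; -2 2 -7; -6 6 2]) = 184
det = (+1)·(5)·(-298) + (-1)·(-1)·(322) + (+1)·(7)·(-112) + (-1)·(6)·(184) = -3056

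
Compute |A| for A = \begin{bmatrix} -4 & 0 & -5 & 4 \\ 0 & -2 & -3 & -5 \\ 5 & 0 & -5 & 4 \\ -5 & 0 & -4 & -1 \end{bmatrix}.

378

Expand along column 2 (it has 3 zeros):
  + (-2) · M_22   where M_22 = det([-4 -5 4; 5 -5 4; -5 -4 -1]) = -189
det = (+1)·(-2)·(-189) = 378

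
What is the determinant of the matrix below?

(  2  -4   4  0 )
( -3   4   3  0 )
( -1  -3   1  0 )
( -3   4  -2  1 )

78

Expand along column 4 (it has 3 zeros):
  + (1) · M_44   where M_44 = det([2 -4 4; -3 4 3; -1 -3 1]) = 78
det = (+1)·(1)·(78) = 78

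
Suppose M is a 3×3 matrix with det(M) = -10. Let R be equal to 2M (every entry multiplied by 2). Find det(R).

For a 3×3 matrix, det(2M) = 2^3·det(M) = 8·det(M).
det(R) = (8)·(-10) = -80

-80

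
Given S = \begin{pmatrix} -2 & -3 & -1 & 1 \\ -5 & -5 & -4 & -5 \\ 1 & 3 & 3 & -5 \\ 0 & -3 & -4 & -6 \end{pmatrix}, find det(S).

255

Expand along row 4 (it has 1 zero):
  + (-3) · M_42   where M_42 = det([-2 -1 1; -5 -4 -5; 1 3 -5]) = -51
  − (-4) · M_43   where M_43 = det([-2 -3 1; -5 -5 -5; 1 3 -5]) = 0
  + (-6) · M_44   where M_44 = det([-2 -3 -1; -5 -5 -4; 1 3 3]) = -17
det = (+1)·(-3)·(-51) + (-1)·(-4)·(0) + (+1)·(-6)·(-17) = 255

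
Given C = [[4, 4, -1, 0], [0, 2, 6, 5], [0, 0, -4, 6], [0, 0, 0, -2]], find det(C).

64

C is upper triangular, so det(C) is the product of the diagonal entries:
det = (4) · (2) · (-4) · (-2) = 64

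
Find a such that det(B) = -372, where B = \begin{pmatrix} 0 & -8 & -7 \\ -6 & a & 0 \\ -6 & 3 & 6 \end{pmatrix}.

Expanding along the row containing a, det(B) is linear in a: det(B) = (-42)·a + (-162).
Set (-42)·a + (-162) = -372  ⇒  (-42)·a = -210  ⇒  a = 5.

5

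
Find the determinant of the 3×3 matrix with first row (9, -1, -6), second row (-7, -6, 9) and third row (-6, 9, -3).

Expand along column 1:
  + 9 · |-6 9; 9 -3| = 9·(18 − 81) = -567
  − (-7) · |-1 -6; 9 -3| = −(-7)·(3 − (-54)) = 399
  + (-6) · |-1 -6; -6 9| = (-6)·(-9 − 36) = 270
Sum: (-567) + (399) + (270) = 102

102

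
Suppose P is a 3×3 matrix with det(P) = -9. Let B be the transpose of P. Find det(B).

The determinant is -9.

det(Pᵀ) = det(P).
det(B) = (1)·(-9) = -9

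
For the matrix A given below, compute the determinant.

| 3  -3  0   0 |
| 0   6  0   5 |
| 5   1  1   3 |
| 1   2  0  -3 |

|A| = -99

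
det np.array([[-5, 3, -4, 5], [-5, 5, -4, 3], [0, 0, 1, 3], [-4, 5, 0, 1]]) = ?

100

Expand along row 3 (it has 2 zeros):
  + (1) · M_33   where M_33 = det([-5 3 5; -5 5 3; -4 5 1]) = 4
  − (3) · M_34   where M_34 = det([-5 3 -4; -5 5 -4; -4 5 0]) = -32
det = (+1)·(1)·(4) + (-1)·(3)·(-32) = 100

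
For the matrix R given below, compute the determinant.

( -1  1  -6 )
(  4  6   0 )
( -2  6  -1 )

Expand along column 3:
  + (-6) · |4 6; -2 6| = (-6)·(24 − (-12)) = -216
  + (-1) · |-1 1; 4 6| = (-1)·(-6 − 4) = 10
Sum: (-216) + (10) = -206

det(R) = -206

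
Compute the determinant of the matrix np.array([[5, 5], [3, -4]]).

det = 5·(-4) − 5·3 = -20 − 15 = -35

-35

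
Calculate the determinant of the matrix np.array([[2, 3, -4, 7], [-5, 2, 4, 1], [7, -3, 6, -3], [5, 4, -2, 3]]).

-1542

Expand along row 1:
  + (2) · M_11   where M_11 = det([2 4 1; -3 6 -3; 4 -2 3]) = -6
  − (3) · M_12   where M_12 = det([-5 4 1; 7 6 -3; 5 -2 3]) = -248
  + (-4) · M_13   where M_13 = det([-5 2 1; 7 -3 -3; 5 4 3]) = -44
  − (7) · M_14   where M_14 = det([-5 2 4; 7 -3 6; 5 4 -2]) = 350
det = (+1)·(2)·(-6) + (-1)·(3)·(-248) + (+1)·(-4)·(-44) + (-1)·(7)·(350) = -1542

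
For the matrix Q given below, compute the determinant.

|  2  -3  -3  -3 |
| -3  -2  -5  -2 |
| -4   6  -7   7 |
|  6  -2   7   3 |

920

Expand along row 1:
  + (2) · M_11   where M_11 = det([-2 -5 -2; 6 -7 7; -2 7 3]) = 244
  − (-3) · M_12   where M_12 = det([-3 -5 -2; -4 -7 7; 6 7 3]) = -88
  + (-3) · M_13   where M_13 = det([-3 -2 -2; -4 6 7; 6 -2 3]) = -148
  − (-3) · M_14   where M_14 = det([-3 -2 -5; -4 6 -7; 6 -2 7]) = 84
det = (+1)·(2)·(244) + (-1)·(-3)·(-88) + (+1)·(-3)·(-148) + (-1)·(-3)·(84) = 920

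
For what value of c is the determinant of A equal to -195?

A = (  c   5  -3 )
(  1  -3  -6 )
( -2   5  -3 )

c = -7

Expanding along the row containing c, det(A) is linear in c: det(A) = (39)·c + (78).
Set (39)·c + (78) = -195  ⇒  (39)·c = -273  ⇒  c = -7.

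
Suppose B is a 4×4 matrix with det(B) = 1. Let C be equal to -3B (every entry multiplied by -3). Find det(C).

|C| = 81

For a 4×4 matrix, det(-3B) = (-3)^4·det(B) = 81·det(B).
det(C) = (81)·(1) = 81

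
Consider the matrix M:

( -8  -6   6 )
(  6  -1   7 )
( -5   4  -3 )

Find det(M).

|M| = 416

Expand along row 1:
  + (-8) · |-1 7; 4 -3| = (-8)·(3 − 28) = 200
  − (-6) · |6 7; -5 -3| = −(-6)·(-18 − (-35)) = 102
  + 6 · |6 -1; -5 4| = 6·(24 − 5) = 114
Sum: (200) + (102) + (114) = 416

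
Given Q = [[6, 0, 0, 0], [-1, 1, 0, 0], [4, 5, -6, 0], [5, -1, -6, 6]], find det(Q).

Q is lower triangular, so det(Q) is the product of the diagonal entries:
det = (6) · (1) · (-6) · (6) = -216

-216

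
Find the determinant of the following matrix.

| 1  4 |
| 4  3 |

-13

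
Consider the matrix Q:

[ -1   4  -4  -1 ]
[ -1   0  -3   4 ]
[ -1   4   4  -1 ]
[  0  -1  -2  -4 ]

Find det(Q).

Expand along row 2 (it has 1 zero):
  − (-1) · M_21   where M_21 = det([4 -4 -1; 4 4 -1; -1 -2 -4]) = -136
  − (-3) · M_23   where M_23 = det([-1 4 -1; -1 4 -1; 0 -1 -4]) = 0
  + (4) · M_24   where M_24 = det([-1 4 -4; -1 4 4; 0 -1 -2]) = -8
det = (-1)·(-1)·(-136) + (-1)·(-3)·(0) + (+1)·(4)·(-8) = -168

|Q| = -168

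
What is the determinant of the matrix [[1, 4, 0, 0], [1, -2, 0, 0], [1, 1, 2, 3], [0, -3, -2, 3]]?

-72

The matrix is block lower-triangular with a 2×2 block and a 2×2 block on the diagonal, so its determinant equals the product of the determinants of the diagonal blocks.
det of the 2×2 block = -6
det of the 2×2 block = 12
det = (-6)·(12) = -72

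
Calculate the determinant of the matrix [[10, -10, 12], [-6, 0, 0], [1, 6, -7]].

-12

Expand along row 2:
  − (-6) · |-10 12; 6 -7| = −(-6)·(70 − 72) = -12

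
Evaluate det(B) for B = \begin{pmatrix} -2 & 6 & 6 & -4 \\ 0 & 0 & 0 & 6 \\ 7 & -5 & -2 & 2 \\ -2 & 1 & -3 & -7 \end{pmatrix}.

The determinant is 588.

Expand along row 2 (it has 3 zeros):
  + (6) · M_24   where M_24 = det([-2 6 6; 7 -5 -2; -2 1 -3]) = 98
det = (+1)·(6)·(98) = 588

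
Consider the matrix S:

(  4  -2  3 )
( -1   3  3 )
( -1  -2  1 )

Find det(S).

Expand along column 1:
  + 4 · |3 3; -2 1| = 4·(3 − (-6)) = 36
  − (-1) · |-2 3; -2 1| = −(-1)·(-2 − (-6)) = 4
  + (-1) · |-2 3; 3 3| = (-1)·(-6 − 9) = 15
Sum: (36) + (4) + (15) = 55

The determinant is 55.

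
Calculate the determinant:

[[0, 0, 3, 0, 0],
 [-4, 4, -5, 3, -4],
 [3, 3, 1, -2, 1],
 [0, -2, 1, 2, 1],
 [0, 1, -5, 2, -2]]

Expand along row 1 (it has 4 zeros):
  + (3) · M_13   where M_13 = det([-4 4 3 -4; 3 3 -2 1; 0 -2 2 1; 0 1 2 -2]) = 99
det = (+1)·(3)·(99) = 297

297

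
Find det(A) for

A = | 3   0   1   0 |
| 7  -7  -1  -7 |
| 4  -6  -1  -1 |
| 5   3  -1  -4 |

|A| = -353

Expand along row 1 (it has 2 zeros):
  + (3) · M_11   where M_11 = det([-7 -1 -7; -6 -1 -1; 3 -1 -4]) = -57
  + (1) · M_13   where M_13 = det([7 -7 -7; 4 -6 -1; 5 3 -4]) = -182
det = (+1)·(3)·(-57) + (+1)·(1)·(-182) = -353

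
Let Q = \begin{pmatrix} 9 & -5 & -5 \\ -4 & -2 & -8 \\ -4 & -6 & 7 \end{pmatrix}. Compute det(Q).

|Q| = -938

Expand along column 1:
  + 9 · |-2 -8; -6 7| = 9·(-14 − 48) = -558
  − (-4) · |-5 -5; -6 7| = −(-4)·(-35 − 30) = -260
  + (-4) · |-5 -5; -2 -8| = (-4)·(40 − 10) = -120
Sum: (-558) + (-260) + (-120) = -938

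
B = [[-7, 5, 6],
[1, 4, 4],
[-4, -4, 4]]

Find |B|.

-252

Expand along column 1:
  + (-7) · |4 4; -4 4| = (-7)·(16 − (-16)) = -224
  − 1 · |5 6; -4 4| = −1·(20 − (-24)) = -44
  + (-4) · |5 6; 4 4| = (-4)·(20 − 24) = 16
Sum: (-224) + (-44) + (16) = -252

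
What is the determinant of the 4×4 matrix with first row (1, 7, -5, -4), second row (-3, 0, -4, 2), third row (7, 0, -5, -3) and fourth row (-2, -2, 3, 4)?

Expand along column 2 (it has 2 zeros):
  − (7) · M_12   where M_12 = det([-3 -4 2; 7 -5 -3; -2 3 4]) = 143
  + (-2) · M_42   where M_42 = det([1 -5 -4; -3 -4 2; 7 -5 -3]) = -175
det = (-1)·(7)·(143) + (+1)·(-2)·(-175) = -651

-651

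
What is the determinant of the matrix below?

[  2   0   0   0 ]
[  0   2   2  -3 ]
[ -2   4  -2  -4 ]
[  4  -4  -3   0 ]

Expand along row 1 (it has 3 zeros):
  + (2) · M_11   where M_11 = det([2 2 -3; 4 -2 -4; -4 -3 0]) = 68
det = (+1)·(2)·(68) = 136

136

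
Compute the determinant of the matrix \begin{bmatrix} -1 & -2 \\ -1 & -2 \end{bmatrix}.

det = (-1)·(-2) − (-2)·(-1) = 2 − 2 = 0

0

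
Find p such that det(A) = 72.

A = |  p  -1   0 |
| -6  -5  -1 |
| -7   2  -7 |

Expanding along the row containing p, det(A) is linear in p: det(A) = (37)·p + (35).
Set (37)·p + (35) = 72  ⇒  (37)·p = 37  ⇒  p = 1.

p = 1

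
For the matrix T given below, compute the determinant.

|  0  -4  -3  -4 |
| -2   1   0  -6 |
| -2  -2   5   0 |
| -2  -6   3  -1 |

det(T) = -102

Expand along row 1 (it has 1 zero):
  − (-4) · M_12   where M_12 = det([-2 0 -6; -2 5 0; -2 3 -1]) = -14
  + (-3) · M_13   where M_13 = det([-2 1 -6; -2 -2 0; -2 -6 -1]) = -54
  − (-4) · M_14   where M_14 = det([-2 1 0; -2 -2 5; -2 -6 3]) = -52
det = (-1)·(-4)·(-14) + (+1)·(-3)·(-54) + (-1)·(-4)·(-52) = -102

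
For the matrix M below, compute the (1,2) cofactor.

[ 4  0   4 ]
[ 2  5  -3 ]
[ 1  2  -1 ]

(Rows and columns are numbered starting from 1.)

-1

Delete row 1 and column 2; the remaining 2×2 submatrix is [2 -3; 1 -1].
Its determinant is 2·(-1) − (-3)·1 = 1.
The cofactor carries sign (−1)^(1+2) = −1, so C_{1,2} = −(1) = -1.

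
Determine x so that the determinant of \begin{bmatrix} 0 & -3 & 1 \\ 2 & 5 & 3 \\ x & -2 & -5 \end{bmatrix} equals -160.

Expanding along the row containing x, det(A) is linear in x: det(A) = (-14)·x + (-34).
Set (-14)·x + (-34) = -160  ⇒  (-14)·x = -126  ⇒  x = 9.

9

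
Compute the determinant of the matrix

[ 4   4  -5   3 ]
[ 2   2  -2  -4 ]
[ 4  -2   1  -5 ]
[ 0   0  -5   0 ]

Expand along row 4 (it has 3 zeros):
  − (-5) · M_43   where M_43 = det([4 4 3; 2 2 -4; 4 -2 -5]) = -132
det = (-1)·(-5)·(-132) = -660

-660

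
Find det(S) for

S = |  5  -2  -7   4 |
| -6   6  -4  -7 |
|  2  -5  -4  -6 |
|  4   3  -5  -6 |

|S| = 4811

Expand along row 1:
  + (5) · M_11   where M_11 = det([6 -4 -7; -5 -4 -6; 3 -5 -6]) = -103
  − (-2) · M_12   where M_12 = det([-6 -4 -7; 2 -4 -6; 4 -5 -6]) = 42
  + (-7) · M_13   where M_13 = det([-6 6 -7; 2 -5 -6; 4 3 -6]) = -542
  − (4) · M_14   where M_14 = det([-6 6 -4; 2 -5 -4; 4 3 -5]) = -362
det = (+1)·(5)·(-103) + (-1)·(-2)·(42) + (+1)·(-7)·(-542) + (-1)·(4)·(-362) = 4811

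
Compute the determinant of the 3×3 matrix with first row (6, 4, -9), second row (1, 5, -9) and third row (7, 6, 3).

411

Expand along column 1:
  + 6 · |5 -9; 6 3| = 6·(15 − (-54)) = 414
  − 1 · |4 -9; 6 3| = −1·(12 − (-54)) = -66
  + 7 · |4 -9; 5 -9| = 7·(-36 − (-45)) = 63
Sum: (414) + (-66) + (63) = 411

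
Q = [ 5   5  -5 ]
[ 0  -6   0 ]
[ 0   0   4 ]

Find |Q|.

-120

Q is upper triangular, so det(Q) is the product of the diagonal entries:
det = (5) · (-6) · (4) = -120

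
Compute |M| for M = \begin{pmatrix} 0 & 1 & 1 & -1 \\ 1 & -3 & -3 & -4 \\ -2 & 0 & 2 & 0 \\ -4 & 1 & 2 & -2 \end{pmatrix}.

Expand along row 3 (it has 2 zeros):
  + (-2) · M_31   where M_31 = det([1 1 -1; -3 -3 -4; 1 2 -2]) = 7
  + (2) · M_33   where M_33 = det([0 1 -1; 1 -3 -4; -4 1 -2]) = 29
det = (+1)·(-2)·(7) + (+1)·(2)·(29) = 44

44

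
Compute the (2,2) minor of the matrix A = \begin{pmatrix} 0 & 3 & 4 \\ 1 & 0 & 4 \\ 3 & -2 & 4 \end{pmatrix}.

-12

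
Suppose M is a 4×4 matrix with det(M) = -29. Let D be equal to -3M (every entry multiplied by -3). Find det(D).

-2349

For a 4×4 matrix, det(-3M) = (-3)^4·det(M) = 81·det(M).
det(D) = (81)·(-29) = -2349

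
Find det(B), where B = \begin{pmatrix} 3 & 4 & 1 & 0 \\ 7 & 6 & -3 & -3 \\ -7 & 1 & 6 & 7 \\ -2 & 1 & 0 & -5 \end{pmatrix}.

|B| = -561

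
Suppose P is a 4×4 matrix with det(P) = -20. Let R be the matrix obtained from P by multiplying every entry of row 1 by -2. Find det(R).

Scaling one row by -2 multiplies the determinant by -2.
det(R) = (-2)·(-20) = 40

det(R) = 40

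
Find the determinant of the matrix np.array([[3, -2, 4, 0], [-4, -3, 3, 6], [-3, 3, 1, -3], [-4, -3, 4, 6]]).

Expand along row 1 (it has 1 zero):
  + (3) · M_11   where M_11 = det([-3 3 6; 3 1 -3; -3 4 6]) = 9
  − (-2) · M_12   where M_12 = det([-4 3 6; -3 1 -3; -4 4 6]) = -30
  + (4) · M_13   where M_13 = det([-4 -3 6; -3 3 -3; -4 -3 6]) = 0
det = (+1)·(3)·(9) + (-1)·(-2)·(-30) + (+1)·(4)·(0) = -33

-33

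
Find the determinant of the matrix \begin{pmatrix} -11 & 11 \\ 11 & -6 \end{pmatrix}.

-55

det = (-11)·(-6) − 11·11 = 66 − 121 = -55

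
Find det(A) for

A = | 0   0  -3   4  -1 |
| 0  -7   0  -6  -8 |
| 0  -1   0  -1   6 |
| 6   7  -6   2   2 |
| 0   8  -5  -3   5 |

Expand along column 1 (it has 4 zeros):
  − (6) · M_41   where M_41 = det([0 -3 4 -1; -7 0 -6 -8; -1 0 -1 6; 8 -5 -3 5]) = -2486
det = (-1)·(6)·(-2486) = 14916

det(A) = 14916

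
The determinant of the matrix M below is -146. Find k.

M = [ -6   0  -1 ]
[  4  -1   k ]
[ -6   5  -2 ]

Expanding along the row containing k, det(M) is linear in k: det(M) = (30)·k + (-26).
Set (30)·k + (-26) = -146  ⇒  (30)·k = -120  ⇒  k = -4.

-4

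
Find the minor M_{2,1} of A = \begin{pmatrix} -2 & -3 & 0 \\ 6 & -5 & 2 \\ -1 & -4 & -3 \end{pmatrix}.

9

Delete row 2 and column 1; the remaining 2×2 submatrix is [-3 0; -4 -3].
Its determinant is (-3)·(-3) − 0·(-4) = 9.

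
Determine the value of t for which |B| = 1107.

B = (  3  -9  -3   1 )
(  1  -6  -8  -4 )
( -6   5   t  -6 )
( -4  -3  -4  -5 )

t = -9

Expanding along the column containing t, det(B) is linear in t: det(B) = (-162)·t + (-351).
Set (-162)·t + (-351) = 1107  ⇒  (-162)·t = 1458  ⇒  t = -9.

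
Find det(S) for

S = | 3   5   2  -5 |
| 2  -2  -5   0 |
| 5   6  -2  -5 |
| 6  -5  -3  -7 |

The determinant is 63.

Expand along row 2 (it has 1 zero):
  − (2) · M_21   where M_21 = det([5 2 -5; 6 -2 -5; -5 -3 -7]) = 269
  + (-2) · M_22   where M_22 = det([3 2 -5; 5 -2 -5; 6 -3 -7]) = 22
  − (-5) · M_23   where M_23 = det([3 5 -5; 5 6 -5; 6 -5 -7]) = 129
det = (-1)·(2)·(269) + (+1)·(-2)·(22) + (-1)·(-5)·(129) = 63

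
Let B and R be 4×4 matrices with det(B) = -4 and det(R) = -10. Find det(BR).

det(BR) = det(B)·det(R) = (-4)·(-10) = 40

40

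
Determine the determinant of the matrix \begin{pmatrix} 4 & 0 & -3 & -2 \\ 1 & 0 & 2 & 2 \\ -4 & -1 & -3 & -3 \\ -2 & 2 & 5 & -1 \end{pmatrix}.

The determinant is -47.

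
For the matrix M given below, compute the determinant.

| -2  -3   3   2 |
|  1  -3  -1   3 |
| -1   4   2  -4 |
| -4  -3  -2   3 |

|M| = 9

Expand along row 1:
  + (-2) · M_11   where M_11 = det([-3 -1 3; 4 2 -4; -3 -2 3]) = 0
  − (-3) · M_12   where M_12 = det([1 -1 3; -1 2 -4; -4 -2 3]) = 9
  + (3) · M_13   where M_13 = det([1 -3 3; -1 4 -4; -4 -3 3]) = 0
  − (2) · M_14   where M_14 = det([1 -3 -1; -1 4 2; -4 -3 -2]) = 9
det = (+1)·(-2)·(0) + (-1)·(-3)·(9) + (+1)·(3)·(0) + (-1)·(2)·(9) = 9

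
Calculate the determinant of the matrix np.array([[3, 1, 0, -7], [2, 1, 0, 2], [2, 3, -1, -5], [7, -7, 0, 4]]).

The determinant is -207.

Expand along column 3 (it has 3 zeros):
  + (-1) · M_33   where M_33 = det([3 1 -7; 2 1 2; 7 -7 4]) = 207
det = (+1)·(-1)·(207) = -207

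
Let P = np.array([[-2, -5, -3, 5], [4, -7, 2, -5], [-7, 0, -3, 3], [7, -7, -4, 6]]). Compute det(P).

Expand along row 3 (it has 1 zero):
  + (-7) · M_31   where M_31 = det([-5 -3 5; -7 2 -5; -7 -4 6]) = 19
  + (-3) · M_33   where M_33 = det([-2 -5 5; 4 -7 -5; 7 -7 6]) = 554
  − (3) · M_34   where M_34 = det([-2 -5 -3; 4 -7 2; 7 -7 -4]) = -297
det = (+1)·(-7)·(19) + (+1)·(-3)·(554) + (-1)·(3)·(-297) = -904

-904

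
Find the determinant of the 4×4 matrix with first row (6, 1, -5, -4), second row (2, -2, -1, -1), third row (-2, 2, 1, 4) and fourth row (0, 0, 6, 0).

The determinant is 252.

Expand along row 4 (it has 3 zeros):
  − (6) · M_43   where M_43 = det([6 1 -4; 2 -2 -1; -2 2 4]) = -42
det = (-1)·(6)·(-42) = 252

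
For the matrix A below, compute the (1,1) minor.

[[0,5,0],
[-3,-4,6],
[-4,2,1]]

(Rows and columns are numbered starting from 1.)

-16

Delete row 1 and column 1; the remaining 2×2 submatrix is [-4 6; 2 1].
Its determinant is (-4)·1 − 6·2 = -16.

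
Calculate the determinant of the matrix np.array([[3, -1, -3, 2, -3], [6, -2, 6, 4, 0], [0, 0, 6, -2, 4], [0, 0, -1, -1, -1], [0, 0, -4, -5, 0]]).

0

The matrix is block upper-triangular with a 2×2 block and a 3×3 block on the diagonal, so its determinant equals the product of the determinants of the diagonal blocks.
det of the 2×2 block = 0
det of the 3×3 block = -34
det = (0)·(-34) = 0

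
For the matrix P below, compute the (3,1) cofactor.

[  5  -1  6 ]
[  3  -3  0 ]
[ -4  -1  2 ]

The cofactor is 18.

Delete row 3 and column 1; the remaining 2×2 submatrix is [-1 6; -3 0].
Its determinant is (-1)·0 − 6·(-3) = 18.
The cofactor carries sign (−1)^(3+1) = +1, so C_{3,1} = +(18) = 18.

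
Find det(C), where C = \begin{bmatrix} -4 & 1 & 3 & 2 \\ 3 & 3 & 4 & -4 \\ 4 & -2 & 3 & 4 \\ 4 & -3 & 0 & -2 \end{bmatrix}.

Expand along row 4 (it has 1 zero):
  − (4) · M_41   where M_41 = det([1 3 2; 3 4 -4; -2 3 4]) = 50
  + (-3) · M_42   where M_42 = det([-4 3 2; 3 4 -4; 4 3 4]) = -210
  + (-2) · M_44   where M_44 = det([-4 1 3; 3 3 4; 4 -2 3]) = -115
det = (-1)·(4)·(50) + (+1)·(-3)·(-210) + (+1)·(-2)·(-115) = 660

|C| = 660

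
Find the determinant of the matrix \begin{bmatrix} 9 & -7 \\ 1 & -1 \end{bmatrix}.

det = 9·(-1) − (-7)·1 = -9 − (-7) = -2

The determinant is -2.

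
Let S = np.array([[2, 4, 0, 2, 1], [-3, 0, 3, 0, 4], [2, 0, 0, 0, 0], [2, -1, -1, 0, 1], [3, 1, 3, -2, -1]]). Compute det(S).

det(S) = 92

Expand along row 3 (it has 4 zeros):
  + (2) · M_31   where M_31 = det([4 0 2 1; 0 3 0 4; -1 -1 0 1; 1 3 -2 -1]) = 46
det = (+1)·(2)·(46) = 92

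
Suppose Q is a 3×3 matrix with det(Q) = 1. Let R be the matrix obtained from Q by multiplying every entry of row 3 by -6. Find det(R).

The determinant is -6.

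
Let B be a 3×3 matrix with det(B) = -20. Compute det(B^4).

det(B^4) = (det B)^4 = (-20)^4 = 160000

160000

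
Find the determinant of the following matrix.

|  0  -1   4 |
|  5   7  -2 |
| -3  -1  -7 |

Expand along row 1:
  − (-1) · |5 -2; -3 -7| = −(-1)·(-35 − 6) = -41
  + 4 · |5 7; -3 -1| = 4·(-5 − (-21)) = 64
Sum: (-41) + (64) = 23

The determinant is 23.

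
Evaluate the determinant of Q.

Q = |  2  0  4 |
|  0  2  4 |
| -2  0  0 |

Expand along column 2:
  + 2 · |2 4; -2 0| = 2·(0 − (-8)) = 16

det(Q) = 16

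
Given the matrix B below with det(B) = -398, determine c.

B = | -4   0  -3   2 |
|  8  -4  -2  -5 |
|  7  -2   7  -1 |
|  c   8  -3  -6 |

-7

Expanding along the row containing c, det(B) is linear in c: det(B) = (82)·c + (176).
Set (82)·c + (176) = -398  ⇒  (82)·c = -574  ⇒  c = -7.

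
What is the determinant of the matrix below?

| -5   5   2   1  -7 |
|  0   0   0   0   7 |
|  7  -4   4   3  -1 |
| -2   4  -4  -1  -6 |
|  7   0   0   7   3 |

Expand along row 2 (it has 4 zeros):
  − (7) · M_25   where M_25 = det([-5 5 2 1; 7 -4 4 3; -2 4 -4 -1; 7 0 0 7]) = 588
det = (-1)·(7)·(588) = -4116

The determinant is -4116.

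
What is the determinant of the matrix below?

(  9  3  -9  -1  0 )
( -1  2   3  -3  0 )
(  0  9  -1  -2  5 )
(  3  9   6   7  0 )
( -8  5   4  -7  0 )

Expand along column 5 (it has 4 zeros):
  + (5) · M_35   where M_35 = det([9 3 -9 -1; -1 2 3 -3; 3 9 6 7; -8 5 4 -7]) = 4101
det = (+1)·(5)·(4101) = 20505

The determinant is 20505.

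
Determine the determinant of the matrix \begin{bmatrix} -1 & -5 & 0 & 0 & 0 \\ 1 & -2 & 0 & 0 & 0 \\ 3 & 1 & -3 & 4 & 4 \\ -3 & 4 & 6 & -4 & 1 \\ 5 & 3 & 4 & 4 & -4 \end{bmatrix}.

The matrix is block lower-triangular with a 2×2 block and a 3×3 block on the diagonal, so its determinant equals the product of the determinants of the diagonal blocks.
det of the 2×2 block = 7
det of the 3×3 block = 236
det = (7)·(236) = 1652

The determinant is 1652.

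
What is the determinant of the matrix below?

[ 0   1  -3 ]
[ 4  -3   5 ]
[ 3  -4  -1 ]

Expand along row 1:
  − 1 · |4 5; 3 -1| = −1·(-4 − 15) = 19
  + (-3) · |4 -3; 3 -4| = (-3)·(-16 − (-9)) = 21
Sum: (19) + (21) = 40

40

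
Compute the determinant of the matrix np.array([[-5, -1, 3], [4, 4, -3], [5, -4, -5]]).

47

Expand along row 1:
  + (-5) · |4 -3; -4 -5| = (-5)·(-20 − 12) = 160
  − (-1) · |4 -3; 5 -5| = −(-1)·(-20 − (-15)) = -5
  + 3 · |4 4; 5 -4| = 3·(-16 − 20) = -108
Sum: (160) + (-5) + (-108) = 47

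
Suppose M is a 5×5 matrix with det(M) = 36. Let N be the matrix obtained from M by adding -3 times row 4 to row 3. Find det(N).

|N| = 36

Adding a multiple of one row to another leaves the determinant unchanged.
det(N) = (1)·(36) = 36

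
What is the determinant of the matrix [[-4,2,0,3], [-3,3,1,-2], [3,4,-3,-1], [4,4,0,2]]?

476

Expand along column 3 (it has 2 zeros):
  − (1) · M_23   where M_23 = det([-4 2 3; 3 4 -1; 4 4 2]) = -80
  + (-3) · M_33   where M_33 = det([-4 2 3; -3 3 -2; 4 4 2]) = -132
det = (-1)·(1)·(-80) + (+1)·(-3)·(-132) = 476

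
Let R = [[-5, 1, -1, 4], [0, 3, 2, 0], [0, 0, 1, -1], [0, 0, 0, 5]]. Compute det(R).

R is upper triangular, so det(R) is the product of the diagonal entries:
det = (-5) · (3) · (1) · (5) = -75

-75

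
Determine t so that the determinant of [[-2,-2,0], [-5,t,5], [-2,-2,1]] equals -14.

2

Expanding along the row containing t, det(M) is linear in t: det(M) = (-2)·t + (-10).
Set (-2)·t + (-10) = -14  ⇒  (-2)·t = -4  ⇒  t = 2.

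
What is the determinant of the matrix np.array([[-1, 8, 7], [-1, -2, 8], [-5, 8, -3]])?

Expand along row 1:
  + (-1) · |-2 8; 8 -3| = (-1)·(6 − 64) = 58
  − 8 · |-1 8; -5 -3| = −8·(3 − (-40)) = -344
  + 7 · |-1 -2; -5 8| = 7·(-8 − 10) = -126
Sum: (58) + (-344) + (-126) = -412

-412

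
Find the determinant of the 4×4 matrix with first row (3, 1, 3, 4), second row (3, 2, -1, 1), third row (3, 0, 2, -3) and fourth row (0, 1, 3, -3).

210

Expand along row 3 (it has 1 zero):
  + (3) · M_31   where M_31 = det([1 3 4; 2 -1 1; 1 3 -3]) = 49
  + (2) · M_33   where M_33 = det([3 1 4; 3 2 1; 0 1 -3]) = 0
  − (-3) · M_34   where M_34 = det([3 1 3; 3 2 -1; 0 1 3]) = 21
det = (+1)·(3)·(49) + (+1)·(2)·(0) + (-1)·(-3)·(21) = 210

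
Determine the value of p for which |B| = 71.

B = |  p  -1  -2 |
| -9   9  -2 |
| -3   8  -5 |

p = 2

Expanding along the row containing p, det(B) is linear in p: det(B) = (-29)·p + (129).
Set (-29)·p + (129) = 71  ⇒  (-29)·p = -58  ⇒  p = 2.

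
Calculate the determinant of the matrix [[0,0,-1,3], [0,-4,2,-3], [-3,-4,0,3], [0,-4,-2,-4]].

Expand along column 1 (it has 3 zeros):
  + (-3) · M_31   where M_31 = det([0 -1 3; -4 2 -3; -4 -2 -4]) = 52
det = (+1)·(-3)·(52) = -156

The determinant is -156.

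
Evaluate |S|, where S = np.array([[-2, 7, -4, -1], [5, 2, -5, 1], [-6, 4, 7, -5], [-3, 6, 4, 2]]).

Expand along row 1:
  + (-2) · M_11   where M_11 = det([2 -5 1; 4 7 -5; 6 4 2]) = 232
  − (7) · M_12   where M_12 = det([5 -5 1; -6 7 -5; -3 4 2]) = 32
  + (-4) · M_13   where M_13 = det([5 2 1; -6 4 -5; -3 6 2]) = 220
  − (-1) · M_14   where M_14 = det([5 2 -5; -6 4 7; -3 6 4]) = -4
det = (+1)·(-2)·(232) + (-1)·(7)·(32) + (+1)·(-4)·(220) + (-1)·(-1)·(-4) = -1572

-1572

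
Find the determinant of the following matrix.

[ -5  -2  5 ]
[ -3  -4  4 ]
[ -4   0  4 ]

Expand along row 3:
  + (-4) · |-2 5; -4 4| = (-4)·(-8 − (-20)) = -48
  + 4 · |-5 -2; -3 -4| = 4·(20 − 6) = 56
Sum: (-48) + (56) = 8

8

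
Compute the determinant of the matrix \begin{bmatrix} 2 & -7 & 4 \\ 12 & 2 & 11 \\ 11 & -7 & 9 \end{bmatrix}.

Expand along column 1:
  + 2 · |2 11; -7 9| = 2·(18 − (-77)) = 190
  − 12 · |-7 4; -7 9| = −12·(-63 − (-28)) = 420
  + 11 · |-7 4; 2 11| = 11·(-77 − 8) = -935
Sum: (190) + (420) + (-935) = -325

-325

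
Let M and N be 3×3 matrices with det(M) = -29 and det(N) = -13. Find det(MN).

det(MN) = det(M)·det(N) = (-29)·(-13) = 377

377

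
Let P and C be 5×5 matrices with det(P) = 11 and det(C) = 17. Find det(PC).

187

det(PC) = det(P)·det(C) = (11)·(17) = 187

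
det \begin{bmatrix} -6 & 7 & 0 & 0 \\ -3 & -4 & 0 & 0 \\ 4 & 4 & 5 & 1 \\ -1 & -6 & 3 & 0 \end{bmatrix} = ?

The determinant is -135.

The matrix is block lower-triangular with a 2×2 block and a 2×2 block on the diagonal, so its determinant equals the product of the determinants of the diagonal blocks.
det of the 2×2 block = 45
det of the 2×2 block = -3
det = (45)·(-3) = -135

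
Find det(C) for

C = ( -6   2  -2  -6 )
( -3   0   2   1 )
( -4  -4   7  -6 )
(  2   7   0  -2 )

Expand along row 2 (it has 1 zero):
  − (-3) · M_21   where M_21 = det([2 -2 -6; -4 7 -6; 7 0 -2]) = 366
  − (2) · M_23   where M_23 = det([-6 2 -6; -4 -4 -6; 2 7 -2]) = -220
  + (1) · M_24   where M_24 = det([-6 2 -2; -4 -4 7; 2 7 0]) = 362
det = (-1)·(-3)·(366) + (-1)·(2)·(-220) + (+1)·(1)·(362) = 1900

1900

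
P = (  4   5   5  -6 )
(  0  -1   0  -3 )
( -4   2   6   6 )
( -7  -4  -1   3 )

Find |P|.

|P| = 306

Expand along row 2 (it has 2 zeros):
  + (-1) · M_22   where M_22 = det([4 5 -6; -4 6 6; -7 -1 3]) = -330
  + (-3) · M_24   where M_24 = det([4 5 5; -4 2 6; -7 -4 -1]) = 8
det = (+1)·(-1)·(-330) + (+1)·(-3)·(8) = 306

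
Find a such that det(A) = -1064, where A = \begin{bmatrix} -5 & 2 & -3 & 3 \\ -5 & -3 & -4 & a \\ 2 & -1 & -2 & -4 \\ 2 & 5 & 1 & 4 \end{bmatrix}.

Expanding along the row containing a, det(A) is linear in a: det(A) = (-93)·a + (-227).
Set (-93)·a + (-227) = -1064  ⇒  (-93)·a = -837  ⇒  a = 9.

a = 9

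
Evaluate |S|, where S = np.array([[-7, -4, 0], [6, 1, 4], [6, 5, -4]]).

Expand along row 1:
  + (-7) · |1 4; 5 -4| = (-7)·(-4 − 20) = 168
  − (-4) · |6 4; 6 -4| = −(-4)·(-24 − 24) = -192
Sum: (168) + (-192) = -24

|S| = -24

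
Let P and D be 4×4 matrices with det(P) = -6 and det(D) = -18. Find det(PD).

108

det(PD) = det(P)·det(D) = (-6)·(-18) = 108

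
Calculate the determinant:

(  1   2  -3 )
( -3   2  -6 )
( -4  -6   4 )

Expand along row 1:
  + 1 · |2 -6; -6 4| = 1·(8 − 36) = -28
  − 2 · |-3 -6; -4 4| = −2·(-12 − 24) = 72
  + (-3) · |-3 2; -4 -6| = (-3)·(18 − (-8)) = -78
Sum: (-28) + (72) + (-78) = -34

The determinant is -34.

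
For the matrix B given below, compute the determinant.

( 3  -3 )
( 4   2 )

|B| = 18

det(B) = 3·2 − (-3)·4 = 6 − (-12) = 18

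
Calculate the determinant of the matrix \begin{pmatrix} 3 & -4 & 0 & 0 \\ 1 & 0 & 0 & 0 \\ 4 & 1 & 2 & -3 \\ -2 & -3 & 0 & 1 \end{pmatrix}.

The matrix is block lower-triangular with a 2×2 block and a 2×2 block on the diagonal, so its determinant equals the product of the determinants of the diagonal blocks.
det of the 2×2 block = 4
det of the 2×2 block = 2
det = (4)·(2) = 8

8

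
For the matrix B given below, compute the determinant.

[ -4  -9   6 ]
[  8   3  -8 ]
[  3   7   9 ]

Expand along column 1:
  + (-4) · |3 -8; 7 9| = (-4)·(27 − (-56)) = -332
  − 8 · |-9 6; 7 9| = −8·(-81 − 42) = 984
  + 3 · |-9 6; 3 -8| = 3·(72 − 18) = 162
Sum: (-332) + (984) + (162) = 814

814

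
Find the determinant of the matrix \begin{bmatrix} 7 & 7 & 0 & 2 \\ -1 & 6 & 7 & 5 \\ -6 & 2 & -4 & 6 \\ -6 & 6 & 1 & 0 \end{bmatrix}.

5222

Expand along row 1 (it has 1 zero):
  + (7) · M_11   where M_11 = det([6 7 5; 2 -4 6; 6 1 0]) = 346
  − (7) · M_12   where M_12 = det([-1 7 5; -6 -4 6; -6 1 0]) = -396
  − (2) · M_14   where M_14 = det([-1 6 7; -6 2 -4; -6 6 1]) = -14
det = (+1)·(7)·(346) + (-1)·(7)·(-396) + (-1)·(2)·(-14) = 5222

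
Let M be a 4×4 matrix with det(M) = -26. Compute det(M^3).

det(M^3) = (det M)^3 = (-26)^3 = -17576

-17576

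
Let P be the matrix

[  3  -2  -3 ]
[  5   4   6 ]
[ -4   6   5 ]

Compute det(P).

Expand along column 1:
  + 3 · |4 6; 6 5| = 3·(20 − 36) = -48
  − 5 · |-2 -3; 6 5| = −5·(-10 − (-18)) = -40
  + (-4) · |-2 -3; 4 6| = (-4)·(-12 − (-12)) = 0
Sum: (-48) + (-40) + (0) = -88

det(P) = -88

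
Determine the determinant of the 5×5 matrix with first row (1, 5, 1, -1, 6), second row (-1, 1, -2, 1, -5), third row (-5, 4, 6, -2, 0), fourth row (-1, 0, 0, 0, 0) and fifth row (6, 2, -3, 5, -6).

-780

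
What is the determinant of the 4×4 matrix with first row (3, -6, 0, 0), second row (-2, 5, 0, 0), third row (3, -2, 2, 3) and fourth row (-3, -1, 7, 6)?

The matrix is block lower-triangular with a 2×2 block and a 2×2 block on the diagonal, so its determinant equals the product of the determinants of the diagonal blocks.
det of the 2×2 block = 3
det of the 2×2 block = -9
det = (3)·(-9) = -27

-27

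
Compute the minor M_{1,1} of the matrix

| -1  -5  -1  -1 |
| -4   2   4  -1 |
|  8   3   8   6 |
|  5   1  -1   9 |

The minor is 83.

Delete row 1 and column 1; the remaining 3×3 submatrix is [2 4 -1; 3 8 6; 1 -1 9].
Its determinant is 83.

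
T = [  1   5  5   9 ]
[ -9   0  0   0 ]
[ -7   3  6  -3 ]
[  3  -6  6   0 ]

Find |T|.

Expand along row 2 (it has 3 zeros):
  − (-9) · M_21   where M_21 = det([5 5 9; 3 6 -3; -6 6 0]) = 666
det = (-1)·(-9)·(666) = 5994

The determinant is 5994.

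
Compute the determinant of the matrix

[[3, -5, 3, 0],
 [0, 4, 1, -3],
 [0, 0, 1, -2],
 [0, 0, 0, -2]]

-24

The matrix is block upper-triangular with a 2×2 block and a 2×2 block on the diagonal, so its determinant equals the product of the determinants of the diagonal blocks.
det of the 2×2 block = 12
det of the 2×2 block = -2
det = (12)·(-2) = -24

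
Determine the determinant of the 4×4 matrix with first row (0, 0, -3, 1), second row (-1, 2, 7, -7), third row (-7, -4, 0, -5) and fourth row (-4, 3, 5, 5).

-953

Expand along row 1 (it has 2 zeros):
  + (-3) · M_13   where M_13 = det([-1 2 -7; -7 -4 -5; -4 3 5]) = 374
  − (1) · M_14   where M_14 = det([-1 2 7; -7 -4 0; -4 3 5]) = -169
det = (+1)·(-3)·(374) + (-1)·(1)·(-169) = -953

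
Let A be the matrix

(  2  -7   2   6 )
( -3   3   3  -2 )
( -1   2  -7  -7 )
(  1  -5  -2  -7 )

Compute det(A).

-891

Expand along row 1:
  + (2) · M_11   where M_11 = det([3 3 -2; 2 -7 -7; -5 -2 -7]) = 330
  − (-7) · M_12   where M_12 = det([-3 3 -2; -1 -7 -7; 1 -2 -7]) = -165
  + (2) · M_13   where M_13 = det([-3 3 -2; -1 2 -7; 1 -5 -7]) = 99
  − (6) · M_14   where M_14 = det([-3 3 3; -1 2 -7; 1 -5 -2]) = 99
det = (+1)·(2)·(330) + (-1)·(-7)·(-165) + (+1)·(2)·(99) + (-1)·(6)·(99) = -891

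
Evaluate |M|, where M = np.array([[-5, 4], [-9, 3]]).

The determinant is 21.

det(M) = (-5)·3 − 4·(-9) = -15 − (-36) = 21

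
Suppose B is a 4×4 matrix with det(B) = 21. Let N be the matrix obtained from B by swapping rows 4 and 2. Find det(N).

Swapping two rows multiplies the determinant by −1.
det(N) = (-1)·(21) = -21

The determinant is -21.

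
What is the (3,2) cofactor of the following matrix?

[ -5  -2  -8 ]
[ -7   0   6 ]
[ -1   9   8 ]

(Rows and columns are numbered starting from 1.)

Delete row 3 and column 2; the remaining 2×2 submatrix is [-5 -8; -7 6].
Its determinant is (-5)·6 − (-8)·(-7) = -86.
The cofactor carries sign (−1)^(3+2) = −1, so C_{3,2} = −(-86) = 86.

86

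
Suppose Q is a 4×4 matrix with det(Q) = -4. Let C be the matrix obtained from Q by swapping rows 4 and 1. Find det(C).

Swapping two rows multiplies the determinant by −1.
det(C) = (-1)·(-4) = 4

4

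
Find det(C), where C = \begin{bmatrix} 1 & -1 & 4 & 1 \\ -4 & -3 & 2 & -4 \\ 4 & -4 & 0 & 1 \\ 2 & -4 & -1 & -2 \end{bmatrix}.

The determinant is -151.

Expand along row 3 (it has 1 zero):
  + (4) · M_31   where M_31 = det([-1 4 1; -3 2 -4; -4 -1 -2]) = 59
  − (-4) · M_32   where M_32 = det([1 4 1; -4 2 -4; 2 -1 -2]) = -72
  − (1) · M_34   where M_34 = det([1 -1 4; -4 -3 2; 2 -4 -1]) = 99
det = (+1)·(4)·(59) + (-1)·(-4)·(-72) + (-1)·(1)·(99) = -151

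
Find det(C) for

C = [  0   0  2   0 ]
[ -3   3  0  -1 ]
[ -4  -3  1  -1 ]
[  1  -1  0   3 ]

Expand along row 1 (it has 3 zeros):
  + (2) · M_13   where M_13 = det([-3 3 -1; -4 -3 -1; 1 -1 3]) = 56
det = (+1)·(2)·(56) = 112

det(C) = 112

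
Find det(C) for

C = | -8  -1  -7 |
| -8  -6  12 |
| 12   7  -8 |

Expand along column 1:
  + (-8) · |-6 12; 7 -8| = (-8)·(48 − 84) = 288
  − (-8) · |-1 -7; 7 -8| = −(-8)·(8 − (-49)) = 456
  + 12 · |-1 -7; -6 12| = 12·(-12 − 42) = -648
Sum: (288) + (456) + (-648) = 96

96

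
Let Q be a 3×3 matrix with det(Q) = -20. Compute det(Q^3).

det(Q^3) = (det Q)^3 = (-20)^3 = -8000

-8000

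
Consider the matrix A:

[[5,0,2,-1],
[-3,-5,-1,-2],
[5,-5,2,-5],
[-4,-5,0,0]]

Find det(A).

Expand along row 4 (it has 2 zeros):
  − (-4) · M_41   where M_41 = det([0 2 -1; -5 -1 -2; -5 2 -5]) = -15
  + (-5) · M_42   where M_42 = det([5 2 -1; -3 -1 -2; 5 2 -5]) = -4
det = (-1)·(-4)·(-15) + (+1)·(-5)·(-4) = -40

The determinant is -40.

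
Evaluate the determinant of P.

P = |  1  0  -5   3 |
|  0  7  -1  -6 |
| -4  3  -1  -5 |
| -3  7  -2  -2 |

det(P) = -800

Expand along row 1 (it has 1 zero):
  + (1) · M_11   where M_11 = det([7 -1 -6; 3 -1 -5; 7 -2 -2]) = -33
  + (-5) · M_13   where M_13 = det([0 7 -6; -4 3 -5; -3 7 -2]) = 163
  − (3) · M_14   where M_14 = det([0 7 -1; -4 3 -1; -3 7 -2]) = -16
det = (+1)·(1)·(-33) + (+1)·(-5)·(163) + (-1)·(3)·(-16) = -800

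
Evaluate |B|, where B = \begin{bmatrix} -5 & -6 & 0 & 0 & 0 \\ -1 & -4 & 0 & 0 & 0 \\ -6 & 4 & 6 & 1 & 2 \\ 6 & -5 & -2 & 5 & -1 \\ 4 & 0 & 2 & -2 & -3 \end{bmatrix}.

B is block lower-triangular with a 2×2 block and a 3×3 block on the diagonal, so its determinant equals the product of the determinants of the diagonal blocks.
det of the 2×2 block = 14
det of the 3×3 block = -122
det = (14)·(-122) = -1708

det(B) = -1708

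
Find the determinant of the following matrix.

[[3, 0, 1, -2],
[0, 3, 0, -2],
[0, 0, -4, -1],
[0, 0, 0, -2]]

The determinant is 72.

The matrix is upper triangular, so the determinant is the product of the diagonal entries:
det = (3) · (3) · (-4) · (-2) = 72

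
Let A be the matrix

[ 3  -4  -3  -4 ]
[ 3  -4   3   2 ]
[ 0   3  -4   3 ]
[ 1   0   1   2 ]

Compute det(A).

Expand along row 3 (it has 1 zero):
  − (3) · M_32   where M_32 = det([3 -3 -4; 3 3 2; 1 1 2]) = 24
  + (-4) · M_33   where M_33 = det([3 -4 -4; 3 -4 2; 1 0 2]) = -24
  − (3) · M_34   where M_34 = det([3 -4 -3; 3 -4 3; 1 0 1]) = -24
det = (-1)·(3)·(24) + (+1)·(-4)·(-24) + (-1)·(3)·(-24) = 96

96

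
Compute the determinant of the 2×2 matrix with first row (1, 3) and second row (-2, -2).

det = 1·(-2) − 3·(-2) = -2 − (-6) = 4

4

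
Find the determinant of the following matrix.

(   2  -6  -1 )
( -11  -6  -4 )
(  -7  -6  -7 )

Expand along row 1:
  + 2 · |-6 -4; -6 -7| = 2·(42 − 24) = 36
  − (-6) · |-11 -4; -7 -7| = −(-6)·(77 − 28) = 294
  + (-1) · |-11 -6; -7 -6| = (-1)·(66 − 42) = -24
Sum: (36) + (294) + (-24) = 306

306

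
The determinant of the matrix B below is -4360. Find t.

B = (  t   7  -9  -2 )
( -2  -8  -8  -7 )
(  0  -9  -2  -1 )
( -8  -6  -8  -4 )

t = 7

Expanding along the row containing t, det(B) is linear in t: det(B) = (-180)·t + (-3100).
Set (-180)·t + (-3100) = -4360  ⇒  (-180)·t = -1260  ⇒  t = 7.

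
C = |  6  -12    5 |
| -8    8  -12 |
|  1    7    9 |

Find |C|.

Expand along row 1:
  + 6 · |8 -12; 7 9| = 6·(72 − (-84)) = 936
  − (-12) · |-8 -12; 1 9| = −(-12)·(-72 − (-12)) = -720
  + 5 · |-8 8; 1 7| = 5·(-56 − 8) = -320
Sum: (936) + (-720) + (-320) = -104

-104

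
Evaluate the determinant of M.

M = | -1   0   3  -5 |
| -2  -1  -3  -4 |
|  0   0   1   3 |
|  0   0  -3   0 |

M is block upper-triangular with a 2×2 block and a 2×2 block on the diagonal, so its determinant equals the product of the determinants of the diagonal blocks.
det of the 2×2 block = 1
det of the 2×2 block = 9
det = (1)·(9) = 9

9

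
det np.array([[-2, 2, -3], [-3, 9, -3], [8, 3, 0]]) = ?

177

Expand along column 3:
  + (-3) · |-3 9; 8 3| = (-3)·(-9 − 72) = 243
  − (-3) · |-2 2; 8 3| = −(-3)·(-6 − 16) = -66
Sum: (243) + (-66) = 177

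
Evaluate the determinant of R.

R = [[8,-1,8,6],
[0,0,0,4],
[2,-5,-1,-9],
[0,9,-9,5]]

The determinant is 2232.

Expand along row 2 (it has 3 zeros):
  + (4) · M_24   where M_24 = det([8 -1 8; 2 -5 -1; 0 9 -9]) = 558
det = (+1)·(4)·(558) = 2232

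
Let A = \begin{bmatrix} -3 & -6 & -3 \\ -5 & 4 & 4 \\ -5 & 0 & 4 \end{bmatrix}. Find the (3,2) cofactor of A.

Delete row 3 and column 2; the remaining 2×2 submatrix is [-3 -3; -5 4].
Its determinant is (-3)·4 − (-3)·(-5) = -27.
The cofactor carries sign (−1)^(3+2) = −1, so C_{3,2} = −(-27) = 27.

The cofactor is 27.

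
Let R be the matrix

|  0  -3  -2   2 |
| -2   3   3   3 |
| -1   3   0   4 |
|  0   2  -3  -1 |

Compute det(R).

The determinant is -86.

Expand along column 1 (it has 2 zeros):
  − (-2) · M_21   where M_21 = det([-3 -2 2; 3 0 4; 2 -3 -1]) = -76
  + (-1) · M_31   where M_31 = det([-3 -2 2; 3 3 3; 2 -3 -1]) = -66
det = (-1)·(-2)·(-76) + (+1)·(-1)·(-66) = -86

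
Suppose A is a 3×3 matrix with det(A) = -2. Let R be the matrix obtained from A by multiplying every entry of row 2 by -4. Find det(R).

8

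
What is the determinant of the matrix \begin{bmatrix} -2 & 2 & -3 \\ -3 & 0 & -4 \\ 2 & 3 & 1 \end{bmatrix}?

-7

Expand along column 2:
  − 2 · |-3 -4; 2 1| = −2·(-3 − (-8)) = -10
  − 3 · |-2 -3; -3 -4| = −3·(8 − 9) = 3
Sum: (-10) + (3) = -7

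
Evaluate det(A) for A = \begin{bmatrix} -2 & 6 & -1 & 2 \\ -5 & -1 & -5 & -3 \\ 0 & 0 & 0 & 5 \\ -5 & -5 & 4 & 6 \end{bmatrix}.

-1540

Expand along row 3 (it has 3 zeros):
  − (5) · M_34   where M_34 = det([-2 6 -1; -5 -1 -5; -5 -5 4]) = 308
det = (-1)·(5)·(308) = -1540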